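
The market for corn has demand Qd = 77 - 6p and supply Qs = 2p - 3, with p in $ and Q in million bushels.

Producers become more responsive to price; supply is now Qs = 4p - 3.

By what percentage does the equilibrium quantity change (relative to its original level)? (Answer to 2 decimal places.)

Solve the original market: 77 - 6p = 2p - 3, hence p = 10 and Q = 17.
With the change applied: demand Qd = 77 - 6p, supply Qs = 4p - 3.
Setting them equal: 77 - 6p = 4p - 3 → 80 = 10p, so p = 8 and Q = 29.
%ΔQ = (29 − 17) / 17 × 100 = +70.59%.

+70.59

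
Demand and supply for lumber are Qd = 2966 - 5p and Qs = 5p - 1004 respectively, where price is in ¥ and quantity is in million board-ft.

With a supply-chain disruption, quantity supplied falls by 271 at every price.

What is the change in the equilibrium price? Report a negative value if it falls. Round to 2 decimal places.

Original equilibrium: 2966 - 5p = 5p - 1004 gives 3970 = 10p, so p = 397 and Q = 981.
After the shift, demand is Qd = 2966 - 5p and supply is Qs = 5p - 1275.
Equate the new curves: 2966 - 5p = 5p - 1275, giving 4241 = 10p, p = 424.1, Q = 845.5.
Δp = 424.1 − 397 = +27.10.

+27.10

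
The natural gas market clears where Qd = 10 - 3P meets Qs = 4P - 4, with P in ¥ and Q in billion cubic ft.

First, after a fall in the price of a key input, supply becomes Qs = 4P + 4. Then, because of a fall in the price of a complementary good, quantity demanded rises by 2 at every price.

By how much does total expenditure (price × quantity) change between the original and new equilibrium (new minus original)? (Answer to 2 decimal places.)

+1.80

Before the shock: 10 - 3P = 4P - 4 ⇒ 14 = 7P ⇒ P = 2, Q = 4.
The shock moves the curves to Qd = 12 - 3P and Qs = 4P + 4.
Clearing the new market: 12 - 3P = 4P + 4, so P = 8/7 ≈ 1.1429 and Q = 60/7 ≈ 8.5714.
Expenditure moves from 2×4 = 8 to 1.1429×8.5714 = 9.7959; change = +1.80.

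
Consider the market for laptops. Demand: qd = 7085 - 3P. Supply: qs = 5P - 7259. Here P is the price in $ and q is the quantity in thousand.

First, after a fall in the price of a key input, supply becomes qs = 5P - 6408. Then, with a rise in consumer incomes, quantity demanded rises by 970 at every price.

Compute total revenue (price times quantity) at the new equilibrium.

Original equilibrium: 7085 - 3P = 5P - 7259 gives 14344 = 8P, so P = 1793 and q = 1706.
The shock moves the curves to qd = 8055 - 3P and qs = 5P - 6408.
Equate the new curves: 8055 - 3P = 5P - 6408, giving 14463 = 8P, P = 1807.875, q = 2631.375.
New expenditure = 1807.875 × 2631.375 = 4757197.078125.

4757197.078125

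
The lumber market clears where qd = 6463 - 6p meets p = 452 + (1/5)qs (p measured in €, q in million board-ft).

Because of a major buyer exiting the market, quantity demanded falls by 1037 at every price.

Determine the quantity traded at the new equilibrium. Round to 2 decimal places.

1233.64

Initially, 6463 - 6p = 5p - 2260, so 8723 = 11p and p = 793, q = 1705.
The shock moves the curves to qd = 5426 - 6p and qs = 5p - 2260.
Clearing the new market: 5426 - 6p = 5p - 2260, so p = 7686/11 ≈ 698.7273 and q = 13570/11 ≈ 1233.6364.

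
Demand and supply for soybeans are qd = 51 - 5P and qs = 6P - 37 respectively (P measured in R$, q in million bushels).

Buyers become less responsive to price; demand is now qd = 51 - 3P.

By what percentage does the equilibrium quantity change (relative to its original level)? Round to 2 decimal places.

+96.97

Before the shock: 51 - 5P = 6P - 37 ⇒ 88 = 11P ⇒ P = 8, q = 11.
With the change applied: demand qd = 51 - 3P, supply qs = 6P - 37.
Equate the new curves: 51 - 3P = 6P - 37, giving 88 = 9P, P = 88/9 ≈ 9.7778, q = 65/3 ≈ 21.6667.
%Δq = (21.6667 − 11) / 11 × 100 = +96.97%.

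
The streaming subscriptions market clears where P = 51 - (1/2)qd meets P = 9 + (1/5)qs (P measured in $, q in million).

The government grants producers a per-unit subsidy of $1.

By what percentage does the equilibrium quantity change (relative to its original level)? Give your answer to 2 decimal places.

+2.38

Initially, 102 - 2P = 5P - 45, so 147 = 7P and P = 21, q = 60.
Since sellers receive the price plus the subsidy, the effective supply curve becomes qs = 5P - 40.
Setting them equal: 102 - 2P = 5P - 40 → 142 = 7P, so P = 142/7 ≈ 20.2857 and q = 430/7 ≈ 61.4286.
%Δq = (61.4286 − 60) / 60 × 100 = +2.38%.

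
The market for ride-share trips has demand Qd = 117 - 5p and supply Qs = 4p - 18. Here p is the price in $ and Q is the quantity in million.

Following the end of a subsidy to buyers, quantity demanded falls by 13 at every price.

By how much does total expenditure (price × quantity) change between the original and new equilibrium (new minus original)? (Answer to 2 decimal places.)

-138.99

Initially, 117 - 5p = 4p - 18, so 135 = 9p and p = 15, Q = 42.
The shock moves the curves to Qd = 104 - 5p and Qs = 4p - 18.
New equilibrium: 104 - 5p = 4p - 18 ⇒ 122 = 9p ⇒ p = 122/9 ≈ 13.5556, Q = 326/9 ≈ 36.2222.
Expenditure moves from 15×42 = 630 to 13.5556×36.2222 = 491.0123; change = -138.99.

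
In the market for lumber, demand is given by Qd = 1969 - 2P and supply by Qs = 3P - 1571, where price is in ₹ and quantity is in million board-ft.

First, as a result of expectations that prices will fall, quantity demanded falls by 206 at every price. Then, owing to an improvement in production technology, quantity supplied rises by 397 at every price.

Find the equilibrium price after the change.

587.4

Before the shock: 1969 - 2P = 3P - 1571 ⇒ 3540 = 5P ⇒ P = 708, Q = 553.
The shock moves the curves to Qd = 1763 - 2P and Qs = 3P - 1174.
Clearing the new market: 1763 - 2P = 3P - 1174, so P = 587.4 and Q = 588.2.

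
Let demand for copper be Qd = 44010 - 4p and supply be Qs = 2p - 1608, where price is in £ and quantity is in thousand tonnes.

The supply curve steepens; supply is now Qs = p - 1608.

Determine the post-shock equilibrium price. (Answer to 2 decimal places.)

Initially, 44010 - 4p = 2p - 1608, so 45618 = 6p and p = 7603, Q = 13598.
The shock moves the curves to Qd = 44010 - 4p and Qs = p - 1608.
New equilibrium: 44010 - 4p = p - 1608 ⇒ 45618 = 5p ⇒ p = 9123.6, Q = 7515.6.

9123.60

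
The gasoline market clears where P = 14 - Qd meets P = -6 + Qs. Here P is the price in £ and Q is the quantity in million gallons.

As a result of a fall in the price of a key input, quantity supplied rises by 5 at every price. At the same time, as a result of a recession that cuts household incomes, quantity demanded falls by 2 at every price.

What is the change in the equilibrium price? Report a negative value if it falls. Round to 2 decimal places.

-3.50

Solve the original market: 14 - P = P + 6, hence P = 4 and Q = 10.
The shock moves the curves to Qd = 12 - P and Qs = P + 11.
New equilibrium: 12 - P = P + 11 ⇒ 1 = 2P ⇒ P = 0.5, Q = 11.5.
ΔP = 0.5 − 4 = -3.50.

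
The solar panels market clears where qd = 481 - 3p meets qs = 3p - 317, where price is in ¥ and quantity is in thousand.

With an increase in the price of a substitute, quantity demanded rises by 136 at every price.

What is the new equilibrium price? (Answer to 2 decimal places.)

155.67

Solve the original market: 481 - 3p = 3p - 317, hence p = 133 and q = 82.
After the shift, demand is qd = 617 - 3p and supply is qs = 3p - 317.
New equilibrium: 617 - 3p = 3p - 317 ⇒ 934 = 6p ⇒ p = 467/3 ≈ 155.6667, q = 150.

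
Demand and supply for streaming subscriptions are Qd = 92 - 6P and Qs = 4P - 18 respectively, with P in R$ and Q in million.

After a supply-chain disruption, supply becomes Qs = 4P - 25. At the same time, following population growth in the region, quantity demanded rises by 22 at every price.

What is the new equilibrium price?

13.9

Before the shock: 92 - 6P = 4P - 18 ⇒ 110 = 10P ⇒ P = 11, Q = 26.
After the shift, demand is Qd = 114 - 6P and supply is Qs = 4P - 25.
Setting them equal: 114 - 6P = 4P - 25 → 139 = 10P, so P = 13.9 and Q = 30.6.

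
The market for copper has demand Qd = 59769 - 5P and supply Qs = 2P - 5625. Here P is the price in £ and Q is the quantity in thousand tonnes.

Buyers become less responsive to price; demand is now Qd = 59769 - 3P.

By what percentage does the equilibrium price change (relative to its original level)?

Original equilibrium: 59769 - 5P = 2P - 5625 gives 65394 = 7P, so P = 9342 and Q = 13059.
With the change applied: demand Qd = 59769 - 3P, supply Qs = 2P - 5625.
Equate the new curves: 59769 - 3P = 2P - 5625, giving 65394 = 5P, P = 13078.8, Q = 20532.6.
%ΔP = (13078.8 − 9342) / 9342 × 100 = +40%.

+40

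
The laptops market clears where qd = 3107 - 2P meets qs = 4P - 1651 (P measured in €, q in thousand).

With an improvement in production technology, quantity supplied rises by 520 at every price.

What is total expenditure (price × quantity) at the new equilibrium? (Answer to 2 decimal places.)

Solve the original market: 3107 - 2P = 4P - 1651, hence P = 793 and q = 1521.
After the shift, demand is qd = 3107 - 2P and supply is qs = 4P - 1131.
Setting them equal: 3107 - 2P = 4P - 1131 → 4238 = 6P, so P = 2119/3 ≈ 706.3333 and q = 5083/3 ≈ 1694.3333.
New expenditure = 706.3333 × 1694.3333 = 1196764.11.

1196764.11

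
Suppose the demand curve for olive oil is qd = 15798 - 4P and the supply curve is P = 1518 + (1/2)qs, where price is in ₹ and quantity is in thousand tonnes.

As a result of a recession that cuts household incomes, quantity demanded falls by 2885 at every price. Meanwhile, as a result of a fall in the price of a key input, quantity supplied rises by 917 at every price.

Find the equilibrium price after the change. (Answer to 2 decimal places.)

2505.33

Initially, 15798 - 4P = 2P - 3036, so 18834 = 6P and P = 3139, q = 3242.
With the change applied: demand qd = 12913 - 4P, supply qs = 2P - 2119.
Equate the new curves: 12913 - 4P = 2P - 2119, giving 15032 = 6P, P = 7516/3 ≈ 2505.3333, q = 8675/3 ≈ 2891.6667.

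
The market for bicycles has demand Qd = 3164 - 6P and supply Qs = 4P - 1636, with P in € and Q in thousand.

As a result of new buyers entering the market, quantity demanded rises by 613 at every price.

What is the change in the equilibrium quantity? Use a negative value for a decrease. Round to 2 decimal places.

Initially, 3164 - 6P = 4P - 1636, so 4800 = 10P and P = 480, Q = 284.
After the shift, demand is Qd = 3777 - 6P and supply is Qs = 4P - 1636.
New equilibrium: 3777 - 6P = 4P - 1636 ⇒ 5413 = 10P ⇒ P = 541.3, Q = 529.2.
ΔQ = 529.2 − 284 = +245.20.

+245.20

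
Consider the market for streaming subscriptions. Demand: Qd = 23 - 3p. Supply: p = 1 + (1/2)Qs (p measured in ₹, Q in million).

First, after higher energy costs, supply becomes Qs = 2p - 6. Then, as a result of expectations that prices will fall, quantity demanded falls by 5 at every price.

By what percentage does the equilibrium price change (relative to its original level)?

Before the shock: 23 - 3p = 2p - 2 ⇒ 25 = 5p ⇒ p = 5, Q = 8.
The new curves are Qd = 18 - 3p (demand) and Qs = 2p - 6 (supply).
Setting them equal: 18 - 3p = 2p - 6 → 24 = 5p, so p = 4.8 and Q = 3.6.
%Δp = (4.8 − 5) / 5 × 100 = -4%.

-4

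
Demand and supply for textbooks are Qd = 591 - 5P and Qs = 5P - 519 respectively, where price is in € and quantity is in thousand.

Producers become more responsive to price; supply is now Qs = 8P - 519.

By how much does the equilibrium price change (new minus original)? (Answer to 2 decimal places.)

Solve the original market: 591 - 5P = 5P - 519, hence P = 111 and Q = 36.
After the shift, demand is Qd = 591 - 5P and supply is Qs = 8P - 519.
Setting them equal: 591 - 5P = 8P - 519 → 1110 = 13P, so P = 1110/13 ≈ 85.3846 and Q = 2133/13 ≈ 164.0769.
ΔP = 85.3846 − 111 = -25.62.

-25.62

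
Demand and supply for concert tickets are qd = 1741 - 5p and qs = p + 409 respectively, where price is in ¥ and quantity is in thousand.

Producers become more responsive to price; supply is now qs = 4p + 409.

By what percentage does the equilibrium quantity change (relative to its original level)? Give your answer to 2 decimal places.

Initially, 1741 - 5p = p + 409, so 1332 = 6p and p = 222, q = 631.
After the shift, demand is qd = 1741 - 5p and supply is qs = 4p + 409.
Setting them equal: 1741 - 5p = 4p + 409 → 1332 = 9p, so p = 148 and q = 1001.
%Δq = (1001 − 631) / 631 × 100 = +58.64%.

+58.64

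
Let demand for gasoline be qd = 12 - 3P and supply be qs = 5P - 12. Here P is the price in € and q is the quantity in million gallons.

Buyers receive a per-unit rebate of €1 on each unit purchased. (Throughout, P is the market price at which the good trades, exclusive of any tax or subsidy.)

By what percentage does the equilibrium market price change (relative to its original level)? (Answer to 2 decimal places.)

Solve the original market: 12 - 3P = 5P - 12, hence P = 3 and q = 3.
Since buyers' out-of-pocket price is the market price minus the rebate, the effective demand curve becomes qd = 15 - 3P.
Clearing the new market: 15 - 3P = 5P - 12, so P = 3.375 and q = 4.875.
%ΔP = (3.375 − 3) / 3 × 100 = +12.50%.

+12.50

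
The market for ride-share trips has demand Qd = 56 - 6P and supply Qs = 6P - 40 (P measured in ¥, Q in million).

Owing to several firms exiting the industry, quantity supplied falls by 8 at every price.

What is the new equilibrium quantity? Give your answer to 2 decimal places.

Solve the original market: 56 - 6P = 6P - 40, hence P = 8 and Q = 8.
The new curves are Qd = 56 - 6P (demand) and Qs = 6P - 48 (supply).
Setting them equal: 56 - 6P = 6P - 48 → 104 = 12P, so P = 26/3 ≈ 8.6667 and Q = 4.

4.00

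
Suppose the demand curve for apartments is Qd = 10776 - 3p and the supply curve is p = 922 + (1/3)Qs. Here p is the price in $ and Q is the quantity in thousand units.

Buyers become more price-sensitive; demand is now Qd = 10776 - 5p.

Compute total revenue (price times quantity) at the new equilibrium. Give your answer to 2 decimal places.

Original equilibrium: 10776 - 3p = 3p - 2766 gives 13542 = 6p, so p = 2257 and Q = 4005.
The new curves are Qd = 10776 - 5p (demand) and Qs = 3p - 2766 (supply).
Setting them equal: 10776 - 5p = 3p - 2766 → 13542 = 8p, so p = 1692.75 and Q = 2312.25.
New expenditure = 1692.75 × 2312.25 = 3914061.19.

3914061.19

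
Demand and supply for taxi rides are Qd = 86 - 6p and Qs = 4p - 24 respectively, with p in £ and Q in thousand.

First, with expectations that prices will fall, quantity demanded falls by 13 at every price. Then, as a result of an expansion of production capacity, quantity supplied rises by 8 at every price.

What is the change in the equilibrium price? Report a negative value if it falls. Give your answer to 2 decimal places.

-2.10

Before the shock: 86 - 6p = 4p - 24 ⇒ 110 = 10p ⇒ p = 11, Q = 20.
After the shift, demand is Qd = 73 - 6p and supply is Qs = 4p - 16.
Clearing the new market: 73 - 6p = 4p - 16, so p = 8.9 and Q = 19.6.
Δp = 8.9 − 11 = -2.10.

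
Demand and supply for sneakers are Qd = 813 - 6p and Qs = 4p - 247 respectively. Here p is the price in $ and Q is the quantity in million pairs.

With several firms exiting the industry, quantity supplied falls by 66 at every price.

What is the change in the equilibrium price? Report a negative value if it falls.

+6.6

Solve the original market: 813 - 6p = 4p - 247, hence p = 106 and Q = 177.
The shock moves the curves to Qd = 813 - 6p and Qs = 4p - 313.
Setting them equal: 813 - 6p = 4p - 313 → 1126 = 10p, so p = 112.6 and Q = 137.4.
Δp = 112.6 − 106 = +6.6.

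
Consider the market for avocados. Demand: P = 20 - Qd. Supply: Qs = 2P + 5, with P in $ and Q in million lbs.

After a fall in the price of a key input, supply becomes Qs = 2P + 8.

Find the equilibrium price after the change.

4

Before the shock: 20 - P = 2P + 5 ⇒ 15 = 3P ⇒ P = 5, Q = 15.
With the change applied: demand Qd = 20 - P, supply Qs = 2P + 8.
Setting them equal: 20 - P = 2P + 8 → 12 = 3P, so P = 4 and Q = 16.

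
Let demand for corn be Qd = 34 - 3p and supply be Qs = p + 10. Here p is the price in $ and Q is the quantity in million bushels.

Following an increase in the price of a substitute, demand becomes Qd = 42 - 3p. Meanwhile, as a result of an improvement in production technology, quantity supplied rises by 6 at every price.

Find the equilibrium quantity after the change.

22.5

Original equilibrium: 34 - 3p = p + 10 gives 24 = 4p, so p = 6 and Q = 16.
The new curves are Qd = 42 - 3p (demand) and Qs = p + 16 (supply).
Clearing the new market: 42 - 3p = p + 16, so p = 6.5 and Q = 22.5.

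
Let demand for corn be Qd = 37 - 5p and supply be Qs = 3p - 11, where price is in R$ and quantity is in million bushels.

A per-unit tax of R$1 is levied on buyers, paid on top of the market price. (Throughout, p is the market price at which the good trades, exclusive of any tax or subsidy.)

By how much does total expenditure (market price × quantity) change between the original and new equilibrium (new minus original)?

-14.453125

Before the shock: 37 - 5p = 3p - 11 ⇒ 48 = 8p ⇒ p = 6, Q = 7.
Since buyers pay the price plus the tax, the effective demand curve becomes Qd = 32 - 5p.
New equilibrium: 32 - 5p = 3p - 11 ⇒ 43 = 8p ⇒ p = 5.375, Q = 5.125.
Expenditure moves from 6×7 = 42 to 5.375×5.125 = 27.546875; change = -14.453125.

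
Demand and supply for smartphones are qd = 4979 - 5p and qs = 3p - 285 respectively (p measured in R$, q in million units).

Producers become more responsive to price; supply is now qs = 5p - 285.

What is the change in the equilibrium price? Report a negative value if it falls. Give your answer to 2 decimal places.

Initially, 4979 - 5p = 3p - 285, so 5264 = 8p and p = 658, q = 1689.
The shock moves the curves to qd = 4979 - 5p and qs = 5p - 285.
Equate the new curves: 4979 - 5p = 5p - 285, giving 5264 = 10p, p = 526.4, q = 2347.
Δp = 526.4 − 658 = -131.60.

-131.60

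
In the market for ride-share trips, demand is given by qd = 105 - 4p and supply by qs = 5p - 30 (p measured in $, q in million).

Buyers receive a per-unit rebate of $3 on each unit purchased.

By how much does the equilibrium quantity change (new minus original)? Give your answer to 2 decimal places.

+6.67

Original equilibrium: 105 - 4p = 5p - 30 gives 135 = 9p, so p = 15 and q = 45.
Since buyers' out-of-pocket price is the market price minus the rebate, the effective demand curve becomes qd = 117 - 4p.
Clearing the new market: 117 - 4p = 5p - 30, so p = 49/3 ≈ 16.3333 and q = 155/3 ≈ 51.6667.
Δq = 51.6667 − 45 = +6.67.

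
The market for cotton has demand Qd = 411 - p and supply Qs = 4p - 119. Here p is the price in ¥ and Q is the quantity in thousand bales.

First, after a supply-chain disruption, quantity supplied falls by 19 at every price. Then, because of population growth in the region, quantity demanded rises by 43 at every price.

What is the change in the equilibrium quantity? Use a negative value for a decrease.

+30.6

Before the shock: 411 - p = 4p - 119 ⇒ 530 = 5p ⇒ p = 106, Q = 305.
After the shift, demand is Qd = 454 - p and supply is Qs = 4p - 138.
New equilibrium: 454 - p = 4p - 138 ⇒ 592 = 5p ⇒ p = 118.4, Q = 335.6.
ΔQ = 335.6 − 305 = +30.6.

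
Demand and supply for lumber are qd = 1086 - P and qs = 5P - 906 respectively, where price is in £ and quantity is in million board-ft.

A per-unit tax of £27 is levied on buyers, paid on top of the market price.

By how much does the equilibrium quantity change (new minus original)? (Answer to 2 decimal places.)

Original equilibrium: 1086 - P = 5P - 906 gives 1992 = 6P, so P = 332 and q = 754.
Since buyers pay the price plus the tax, the effective demand curve becomes qd = 1059 - P.
Clearing the new market: 1059 - P = 5P - 906, so P = 327.5 and q = 731.5.
Δq = 731.5 − 754 = -22.50.

-22.50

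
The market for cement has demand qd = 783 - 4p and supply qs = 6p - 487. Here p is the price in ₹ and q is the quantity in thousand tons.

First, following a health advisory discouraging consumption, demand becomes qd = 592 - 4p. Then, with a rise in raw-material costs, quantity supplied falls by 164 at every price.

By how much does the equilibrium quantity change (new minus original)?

-180.2

Before the shock: 783 - 4p = 6p - 487 ⇒ 1270 = 10p ⇒ p = 127, q = 275.
The new curves are qd = 592 - 4p (demand) and qs = 6p - 651 (supply).
Setting them equal: 592 - 4p = 6p - 651 → 1243 = 10p, so p = 124.3 and q = 94.8.
Δq = 94.8 − 275 = -180.2.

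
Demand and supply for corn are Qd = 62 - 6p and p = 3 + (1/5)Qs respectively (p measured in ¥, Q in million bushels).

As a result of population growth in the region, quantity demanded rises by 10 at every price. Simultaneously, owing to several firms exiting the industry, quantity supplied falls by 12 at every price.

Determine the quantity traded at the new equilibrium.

18

Initially, 62 - 6p = 5p - 15, so 77 = 11p and p = 7, Q = 20.
The shock moves the curves to Qd = 72 - 6p and Qs = 5p - 27.
Clearing the new market: 72 - 6p = 5p - 27, so p = 9 and Q = 18.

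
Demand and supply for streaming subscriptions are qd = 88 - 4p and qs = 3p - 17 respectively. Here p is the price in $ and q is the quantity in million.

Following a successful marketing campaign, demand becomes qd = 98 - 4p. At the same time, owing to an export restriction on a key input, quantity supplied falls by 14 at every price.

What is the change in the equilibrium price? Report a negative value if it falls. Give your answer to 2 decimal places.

Before the shock: 88 - 4p = 3p - 17 ⇒ 105 = 7p ⇒ p = 15, q = 28.
The shock moves the curves to qd = 98 - 4p and qs = 3p - 31.
Clearing the new market: 98 - 4p = 3p - 31, so p = 129/7 ≈ 18.4286 and q = 170/7 ≈ 24.2857.
Δp = 18.4286 − 15 = +3.43.

+3.43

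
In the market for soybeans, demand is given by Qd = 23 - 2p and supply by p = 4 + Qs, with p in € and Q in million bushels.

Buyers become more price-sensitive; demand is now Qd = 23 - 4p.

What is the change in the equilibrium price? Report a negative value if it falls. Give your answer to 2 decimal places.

Solve the original market: 23 - 2p = p - 4, hence p = 9 and Q = 5.
With the change applied: demand Qd = 23 - 4p, supply Qs = p - 4.
Clearing the new market: 23 - 4p = p - 4, so p = 5.4 and Q = 1.4.
Δp = 5.4 − 9 = -3.60.

-3.60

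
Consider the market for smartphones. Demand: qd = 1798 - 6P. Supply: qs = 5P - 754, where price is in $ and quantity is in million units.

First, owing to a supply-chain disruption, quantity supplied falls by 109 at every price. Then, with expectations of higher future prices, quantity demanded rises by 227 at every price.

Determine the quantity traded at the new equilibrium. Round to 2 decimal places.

Before the shock: 1798 - 6P = 5P - 754 ⇒ 2552 = 11P ⇒ P = 232, q = 406.
With the change applied: demand qd = 2025 - 6P, supply qs = 5P - 863.
Setting them equal: 2025 - 6P = 5P - 863 → 2888 = 11P, so P = 2888/11 ≈ 262.5455 and q = 4947/11 ≈ 449.7273.

449.73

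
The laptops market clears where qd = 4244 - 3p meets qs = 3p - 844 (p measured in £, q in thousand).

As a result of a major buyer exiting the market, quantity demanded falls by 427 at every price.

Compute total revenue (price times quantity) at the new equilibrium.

Original equilibrium: 4244 - 3p = 3p - 844 gives 5088 = 6p, so p = 848 and q = 1700.
After the shift, demand is qd = 3817 - 3p and supply is qs = 3p - 844.
Clearing the new market: 3817 - 3p = 3p - 844, so p = 4661/6 ≈ 776.8333 and q = 1486.5.
New expenditure = 776.8333 × 1486.5 = 1154762.75.

1154762.75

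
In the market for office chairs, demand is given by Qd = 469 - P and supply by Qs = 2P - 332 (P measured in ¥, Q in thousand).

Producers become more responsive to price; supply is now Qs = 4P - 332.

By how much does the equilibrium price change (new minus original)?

Before the shock: 469 - P = 2P - 332 ⇒ 801 = 3P ⇒ P = 267, Q = 202.
After the shift, demand is Qd = 469 - P and supply is Qs = 4P - 332.
Equate the new curves: 469 - P = 4P - 332, giving 801 = 5P, P = 160.2, Q = 308.8.
ΔP = 160.2 − 267 = -106.8.

-106.8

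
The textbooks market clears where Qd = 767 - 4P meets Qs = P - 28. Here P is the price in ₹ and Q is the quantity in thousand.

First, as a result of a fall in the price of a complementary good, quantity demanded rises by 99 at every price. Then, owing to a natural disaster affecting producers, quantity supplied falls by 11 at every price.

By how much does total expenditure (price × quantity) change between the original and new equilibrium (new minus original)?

Original equilibrium: 767 - 4P = P - 28 gives 795 = 5P, so P = 159 and Q = 131.
The shock moves the curves to Qd = 866 - 4P and Qs = P - 39.
Equate the new curves: 866 - 4P = P - 39, giving 905 = 5P, P = 181, Q = 142.
Expenditure moves from 159×131 = 20829 to 181×142 = 25702; change = +4873.

+4873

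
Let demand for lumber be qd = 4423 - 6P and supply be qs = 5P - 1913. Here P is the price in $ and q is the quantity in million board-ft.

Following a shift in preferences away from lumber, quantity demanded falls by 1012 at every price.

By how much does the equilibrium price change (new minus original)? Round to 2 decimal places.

Solve the original market: 4423 - 6P = 5P - 1913, hence P = 576 and q = 967.
With the change applied: demand qd = 3411 - 6P, supply qs = 5P - 1913.
New equilibrium: 3411 - 6P = 5P - 1913 ⇒ 5324 = 11P ⇒ P = 484, q = 507.
ΔP = 484 − 576 = -92.00.

-92.00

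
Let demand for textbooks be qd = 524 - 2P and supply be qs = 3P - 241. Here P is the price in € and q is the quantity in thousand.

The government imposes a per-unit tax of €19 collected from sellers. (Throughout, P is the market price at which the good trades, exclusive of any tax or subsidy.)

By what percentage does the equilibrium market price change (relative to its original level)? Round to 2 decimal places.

Before the shock: 524 - 2P = 3P - 241 ⇒ 765 = 5P ⇒ P = 153, q = 218.
Since sellers keep the price net of the tax, the effective supply curve becomes qs = 3P - 298.
Setting them equal: 524 - 2P = 3P - 298 → 822 = 5P, so P = 164.4 and q = 195.2.
%ΔP = (164.4 − 153) / 153 × 100 = +7.45%.

+7.45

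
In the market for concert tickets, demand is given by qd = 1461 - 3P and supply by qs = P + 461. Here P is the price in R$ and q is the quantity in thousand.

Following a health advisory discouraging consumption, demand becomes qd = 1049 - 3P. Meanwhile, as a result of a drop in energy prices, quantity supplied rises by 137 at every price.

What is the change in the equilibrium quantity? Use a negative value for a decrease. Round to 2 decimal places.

Solve the original market: 1461 - 3P = P + 461, hence P = 250 and q = 711.
The shock moves the curves to qd = 1049 - 3P and qs = P + 598.
Equate the new curves: 1049 - 3P = P + 598, giving 451 = 4P, P = 112.75, q = 710.75.
Δq = 710.75 − 711 = -0.25.

-0.25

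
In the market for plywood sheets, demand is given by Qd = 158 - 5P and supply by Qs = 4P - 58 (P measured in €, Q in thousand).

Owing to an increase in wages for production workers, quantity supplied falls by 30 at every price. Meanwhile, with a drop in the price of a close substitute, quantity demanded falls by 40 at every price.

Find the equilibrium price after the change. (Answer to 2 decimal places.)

22.89

Solve the original market: 158 - 5P = 4P - 58, hence P = 24 and Q = 38.
After the shift, demand is Qd = 118 - 5P and supply is Qs = 4P - 88.
Clearing the new market: 118 - 5P = 4P - 88, so P = 206/9 ≈ 22.8889 and Q = 32/9 ≈ 3.5556.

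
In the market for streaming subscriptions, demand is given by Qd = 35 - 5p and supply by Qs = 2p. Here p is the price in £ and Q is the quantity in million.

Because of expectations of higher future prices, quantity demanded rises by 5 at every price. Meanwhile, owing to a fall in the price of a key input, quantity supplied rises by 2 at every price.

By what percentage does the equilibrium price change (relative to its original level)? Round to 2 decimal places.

Initially, 35 - 5p = 2p, so 35 = 7p and p = 5, Q = 10.
The new curves are Qd = 40 - 5p (demand) and Qs = 2p + 2 (supply).
Setting them equal: 40 - 5p = 2p + 2 → 38 = 7p, so p = 38/7 ≈ 5.4286 and Q = 90/7 ≈ 12.8571.
%Δp = (5.4286 − 5) / 5 × 100 = +8.57%.

+8.57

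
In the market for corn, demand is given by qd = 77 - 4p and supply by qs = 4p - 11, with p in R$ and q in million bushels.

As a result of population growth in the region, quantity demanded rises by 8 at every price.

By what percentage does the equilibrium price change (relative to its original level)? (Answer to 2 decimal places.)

+9.09

Original equilibrium: 77 - 4p = 4p - 11 gives 88 = 8p, so p = 11 and q = 33.
With the change applied: demand qd = 85 - 4p, supply qs = 4p - 11.
Equate the new curves: 85 - 4p = 4p - 11, giving 96 = 8p, p = 12, q = 37.
%Δp = (12 − 11) / 11 × 100 = +9.09%.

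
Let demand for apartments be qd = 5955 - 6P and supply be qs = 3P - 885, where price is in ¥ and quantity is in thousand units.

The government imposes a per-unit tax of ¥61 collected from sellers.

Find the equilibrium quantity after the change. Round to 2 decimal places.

1273.00

Initially, 5955 - 6P = 3P - 885, so 6840 = 9P and P = 760, q = 1395.
Since sellers keep the price net of the tax, the effective supply curve becomes qs = 3P - 1068.
Equate the new curves: 5955 - 6P = 3P - 1068, giving 7023 = 9P, P = 2341/3 ≈ 780.3333, q = 1273.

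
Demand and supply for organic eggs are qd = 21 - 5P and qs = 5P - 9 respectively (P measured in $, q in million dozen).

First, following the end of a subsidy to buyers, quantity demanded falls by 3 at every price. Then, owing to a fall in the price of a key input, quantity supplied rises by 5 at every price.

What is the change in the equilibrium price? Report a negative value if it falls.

-0.8

Solve the original market: 21 - 5P = 5P - 9, hence P = 3 and q = 6.
After the shift, demand is qd = 18 - 5P and supply is qs = 5P - 4.
Clearing the new market: 18 - 5P = 5P - 4, so P = 2.2 and q = 7.
ΔP = 2.2 − 3 = -0.8.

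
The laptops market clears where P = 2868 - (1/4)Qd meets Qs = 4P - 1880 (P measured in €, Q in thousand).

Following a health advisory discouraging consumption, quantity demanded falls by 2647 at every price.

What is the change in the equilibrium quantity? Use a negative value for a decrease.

Before the shock: 11472 - 4P = 4P - 1880 ⇒ 13352 = 8P ⇒ P = 1669, Q = 4796.
The new curves are Qd = 8825 - 4P (demand) and Qs = 4P - 1880 (supply).
Setting them equal: 8825 - 4P = 4P - 1880 → 10705 = 8P, so P = 1338.125 and Q = 3472.5.
ΔQ = 3472.5 − 4796 = -1323.5.

-1323.5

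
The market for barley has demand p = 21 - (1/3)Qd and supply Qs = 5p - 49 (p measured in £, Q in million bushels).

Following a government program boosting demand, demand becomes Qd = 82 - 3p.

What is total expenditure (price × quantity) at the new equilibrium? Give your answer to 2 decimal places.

538.33

Original equilibrium: 63 - 3p = 5p - 49 gives 112 = 8p, so p = 14 and Q = 21.
The shock moves the curves to Qd = 82 - 3p and Qs = 5p - 49.
Clearing the new market: 82 - 3p = 5p - 49, so p = 16.375 and Q = 32.875.
New expenditure = 16.375 × 32.875 = 538.33.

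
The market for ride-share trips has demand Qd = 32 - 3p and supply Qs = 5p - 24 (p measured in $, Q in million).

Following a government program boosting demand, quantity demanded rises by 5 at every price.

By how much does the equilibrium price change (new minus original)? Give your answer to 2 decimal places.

+0.63

Original equilibrium: 32 - 3p = 5p - 24 gives 56 = 8p, so p = 7 and Q = 11.
After the shift, demand is Qd = 37 - 3p and supply is Qs = 5p - 24.
New equilibrium: 37 - 3p = 5p - 24 ⇒ 61 = 8p ⇒ p = 7.625, Q = 14.125.
Δp = 7.625 − 7 = +0.63.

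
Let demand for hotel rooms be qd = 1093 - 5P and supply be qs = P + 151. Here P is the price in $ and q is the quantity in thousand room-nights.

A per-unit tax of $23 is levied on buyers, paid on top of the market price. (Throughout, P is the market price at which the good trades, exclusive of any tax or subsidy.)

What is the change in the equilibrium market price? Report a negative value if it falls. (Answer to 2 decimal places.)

Before the shock: 1093 - 5P = P + 151 ⇒ 942 = 6P ⇒ P = 157, q = 308.
Since buyers pay the price plus the tax, the effective demand curve becomes qd = 978 - 5P.
Equate the new curves: 978 - 5P = P + 151, giving 827 = 6P, P = 827/6 ≈ 137.8333, q = 1733/6 ≈ 288.8333.
ΔP = 137.8333 − 157 = -19.17.

-19.17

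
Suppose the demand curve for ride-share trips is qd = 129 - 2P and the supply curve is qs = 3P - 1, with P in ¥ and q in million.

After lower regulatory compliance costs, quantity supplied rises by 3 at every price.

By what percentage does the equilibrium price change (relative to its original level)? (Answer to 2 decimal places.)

Original equilibrium: 129 - 2P = 3P - 1 gives 130 = 5P, so P = 26 and q = 77.
The new curves are qd = 129 - 2P (demand) and qs = 3P + 2 (supply).
Clearing the new market: 129 - 2P = 3P + 2, so P = 25.4 and q = 78.2.
%ΔP = (25.4 − 26) / 26 × 100 = -2.31%.

-2.31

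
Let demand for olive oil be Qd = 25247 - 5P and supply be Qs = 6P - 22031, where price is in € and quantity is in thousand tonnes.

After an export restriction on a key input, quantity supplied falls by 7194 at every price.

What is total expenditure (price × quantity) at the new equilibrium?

Solve the original market: 25247 - 5P = 6P - 22031, hence P = 4298 and Q = 3757.
The shock moves the curves to Qd = 25247 - 5P and Qs = 6P - 29225.
Equate the new curves: 25247 - 5P = 6P - 29225, giving 54472 = 11P, P = 4952, Q = 487.
New expenditure = 4952 × 487 = 2411624.

2411624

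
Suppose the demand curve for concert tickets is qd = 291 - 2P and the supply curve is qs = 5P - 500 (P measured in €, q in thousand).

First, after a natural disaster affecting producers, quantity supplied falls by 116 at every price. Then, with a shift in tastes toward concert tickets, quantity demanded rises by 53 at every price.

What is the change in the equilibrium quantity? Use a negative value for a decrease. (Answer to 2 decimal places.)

+4.71

Initially, 291 - 2P = 5P - 500, so 791 = 7P and P = 113, q = 65.
The shock moves the curves to qd = 344 - 2P and qs = 5P - 616.
Equate the new curves: 344 - 2P = 5P - 616, giving 960 = 7P, P = 960/7 ≈ 137.1429, q = 488/7 ≈ 69.7143.
Δq = 69.7143 − 65 = +4.71.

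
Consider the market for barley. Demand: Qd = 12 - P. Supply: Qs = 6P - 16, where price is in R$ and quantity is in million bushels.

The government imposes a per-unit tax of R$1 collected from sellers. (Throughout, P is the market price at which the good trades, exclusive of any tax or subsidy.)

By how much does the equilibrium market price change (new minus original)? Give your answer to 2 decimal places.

Original equilibrium: 12 - P = 6P - 16 gives 28 = 7P, so P = 4 and Q = 8.
Since sellers keep the price net of the tax, the effective supply curve becomes Qs = 6P - 22.
Clearing the new market: 12 - P = 6P - 22, so P = 34/7 ≈ 4.8571 and Q = 50/7 ≈ 7.1429.
ΔP = 4.8571 − 4 = +0.86.

+0.86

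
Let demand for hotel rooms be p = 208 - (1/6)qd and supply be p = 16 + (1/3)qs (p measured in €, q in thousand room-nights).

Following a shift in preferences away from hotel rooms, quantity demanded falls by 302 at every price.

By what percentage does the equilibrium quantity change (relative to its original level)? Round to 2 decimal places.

Original equilibrium: 1248 - 6p = 3p - 48 gives 1296 = 9p, so p = 144 and q = 384.
The new curves are qd = 946 - 6p (demand) and qs = 3p - 48 (supply).
Setting them equal: 946 - 6p = 3p - 48 → 994 = 9p, so p = 994/9 ≈ 110.4444 and q = 850/3 ≈ 283.3333.
%Δq = (283.3333 − 384) / 384 × 100 = -26.22%.

-26.22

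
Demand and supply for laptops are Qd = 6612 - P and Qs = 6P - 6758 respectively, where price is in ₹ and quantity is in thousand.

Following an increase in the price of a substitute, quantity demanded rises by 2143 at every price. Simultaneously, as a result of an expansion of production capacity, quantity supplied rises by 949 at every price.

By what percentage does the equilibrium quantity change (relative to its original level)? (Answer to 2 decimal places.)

+41.95

Solve the original market: 6612 - P = 6P - 6758, hence P = 1910 and Q = 4702.
With the change applied: demand Qd = 8755 - P, supply Qs = 6P - 5809.
Setting them equal: 8755 - P = 6P - 5809 → 14564 = 7P, so P = 14564/7 ≈ 2080.5714 and Q = 46721/7 ≈ 6674.4286.
%ΔQ = (6674.4286 − 4702) / 4702 × 100 = +41.95%.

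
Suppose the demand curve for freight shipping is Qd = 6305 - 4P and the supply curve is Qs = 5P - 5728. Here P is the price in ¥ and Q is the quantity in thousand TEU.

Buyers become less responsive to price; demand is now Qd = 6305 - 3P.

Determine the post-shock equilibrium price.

Initially, 6305 - 4P = 5P - 5728, so 12033 = 9P and P = 1337, Q = 957.
With the change applied: demand Qd = 6305 - 3P, supply Qs = 5P - 5728.
Equate the new curves: 6305 - 3P = 5P - 5728, giving 12033 = 8P, P = 1504.125, Q = 1792.625.

1504.125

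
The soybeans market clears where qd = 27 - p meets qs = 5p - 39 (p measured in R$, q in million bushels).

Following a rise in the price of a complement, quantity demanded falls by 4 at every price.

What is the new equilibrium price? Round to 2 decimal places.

Initially, 27 - p = 5p - 39, so 66 = 6p and p = 11, q = 16.
The new curves are qd = 23 - p (demand) and qs = 5p - 39 (supply).
New equilibrium: 23 - p = 5p - 39 ⇒ 62 = 6p ⇒ p = 31/3 ≈ 10.3333, q = 38/3 ≈ 12.6667.

10.33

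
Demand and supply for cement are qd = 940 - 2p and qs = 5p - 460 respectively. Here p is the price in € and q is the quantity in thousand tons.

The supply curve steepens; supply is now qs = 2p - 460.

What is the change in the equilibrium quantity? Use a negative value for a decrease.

-300

Original equilibrium: 940 - 2p = 5p - 460 gives 1400 = 7p, so p = 200 and q = 540.
After the shift, demand is qd = 940 - 2p and supply is qs = 2p - 460.
New equilibrium: 940 - 2p = 2p - 460 ⇒ 1400 = 4p ⇒ p = 350, q = 240.
Δq = 240 − 540 = -300.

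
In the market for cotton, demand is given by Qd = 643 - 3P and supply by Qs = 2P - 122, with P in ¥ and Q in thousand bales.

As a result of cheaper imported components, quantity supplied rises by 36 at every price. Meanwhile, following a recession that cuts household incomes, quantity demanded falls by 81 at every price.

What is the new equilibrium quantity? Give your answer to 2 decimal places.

173.20

Solve the original market: 643 - 3P = 2P - 122, hence P = 153 and Q = 184.
The shock moves the curves to Qd = 562 - 3P and Qs = 2P - 86.
New equilibrium: 562 - 3P = 2P - 86 ⇒ 648 = 5P ⇒ P = 129.6, Q = 173.2.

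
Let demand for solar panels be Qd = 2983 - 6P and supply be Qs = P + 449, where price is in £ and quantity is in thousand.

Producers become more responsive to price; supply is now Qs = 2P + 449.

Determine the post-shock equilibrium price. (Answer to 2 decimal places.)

316.75

Initially, 2983 - 6P = P + 449, so 2534 = 7P and P = 362, Q = 811.
The new curves are Qd = 2983 - 6P (demand) and Qs = 2P + 449 (supply).
New equilibrium: 2983 - 6P = 2P + 449 ⇒ 2534 = 8P ⇒ P = 316.75, Q = 1082.5.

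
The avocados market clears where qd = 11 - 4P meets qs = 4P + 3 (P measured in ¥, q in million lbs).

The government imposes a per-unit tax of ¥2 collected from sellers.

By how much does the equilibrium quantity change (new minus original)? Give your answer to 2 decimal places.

Solve the original market: 11 - 4P = 4P + 3, hence P = 1 and q = 7.
Since sellers keep the price net of the tax, the effective supply curve becomes qs = 4P - 5.
Clearing the new market: 11 - 4P = 4P - 5, so P = 2 and q = 3.
Δq = 3 − 7 = -4.00.

-4.00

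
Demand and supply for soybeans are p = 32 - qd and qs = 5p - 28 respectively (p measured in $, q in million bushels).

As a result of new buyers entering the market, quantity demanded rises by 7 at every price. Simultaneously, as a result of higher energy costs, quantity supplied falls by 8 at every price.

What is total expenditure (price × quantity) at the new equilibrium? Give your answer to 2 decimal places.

331.25

Solve the original market: 32 - p = 5p - 28, hence p = 10 and q = 22.
The shock moves the curves to qd = 39 - p and qs = 5p - 36.
New equilibrium: 39 - p = 5p - 36 ⇒ 75 = 6p ⇒ p = 12.5, q = 26.5.
New expenditure = 12.5 × 26.5 = 331.25.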